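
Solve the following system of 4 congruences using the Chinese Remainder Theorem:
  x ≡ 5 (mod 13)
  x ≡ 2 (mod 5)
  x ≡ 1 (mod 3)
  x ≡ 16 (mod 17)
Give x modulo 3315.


Product of moduli M = 13 · 5 · 3 · 17 = 3315.
Merge one congruence at a time:
  Start: x ≡ 5 (mod 13).
  Combine with x ≡ 2 (mod 5); new modulus lcm = 65.
    Write x = 5 + 13·t and substitute into x ≡ 2 (mod 5): 13·t ≡ 2 − 5 = -3 (mod 5).
    Reduce coefficients mod 5: 3·t ≡ 2 (mod 5).
    The inverse of 3 mod 5 is 2 (since 3·2 = 6 = 1·5 + 1), so t ≡ 2·2 = 4 ≡ 4 (mod 5).
    Then x = 5 + 13·4 = 57, valid modulo lcm(13, 5) = 65: x ≡ 57 (mod 65).
  Combine with x ≡ 1 (mod 3); new modulus lcm = 195.
    Write x = 57 + 65·t and substitute into x ≡ 1 (mod 3): 65·t ≡ 1 − 57 = -56 (mod 3).
    Reduce coefficients mod 3: 2·t ≡ 1 (mod 3).
    The inverse of 2 mod 3 is 2 (since 2·2 = 4 = 1·3 + 1), so t ≡ 2·1 = 2 ≡ 2 (mod 3).
    Then x = 57 + 65·2 = 187, valid modulo lcm(65, 3) = 195: x ≡ 187 (mod 195).
  Combine with x ≡ 16 (mod 17); new modulus lcm = 3315.
    Write x = 187 + 195·t and substitute into x ≡ 16 (mod 17): 195·t ≡ 16 − 187 = -171 (mod 17).
    Reduce coefficients mod 17: 8·t ≡ 16 (mod 17).
    The inverse of 8 mod 17 is 15 (since 8·15 = 120 = 7·17 + 1), so t ≡ 15·16 = 240 ≡ 2 (mod 17).
    Then x = 187 + 195·2 = 577, valid modulo lcm(195, 17) = 3315: x ≡ 577 (mod 3315).
Verify against each original: 577 mod 13 = 5, 577 mod 5 = 2, 577 mod 3 = 1, 577 mod 17 = 16.

x ≡ 577 (mod 3315).


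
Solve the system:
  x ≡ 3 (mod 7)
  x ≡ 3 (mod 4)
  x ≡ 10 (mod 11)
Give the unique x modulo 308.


Moduli 7, 4, 11 are pairwise coprime; by CRT there is a unique solution modulo M = 7 · 4 · 11 = 308.
Solve pairwise, accumulating the modulus:
  Start with x ≡ 3 (mod 7).
  Combine with x ≡ 3 (mod 4): since gcd(7, 4) = 1, we get a unique residue mod 28.
    Write x = 3 + 7·t and substitute into x ≡ 3 (mod 4): 7·t ≡ 3 − 3 = 0 (mod 4).
    Reduce coefficients mod 4: 3·t ≡ 0 (mod 4).
    The inverse of 3 mod 4 is 3 (since 3·3 = 9 = 2·4 + 1), so t ≡ 3·0 = 0 ≡ 0 (mod 4).
    Then x = 3 + 7·0 = 3, valid modulo lcm(7, 4) = 28: x ≡ 3 (mod 28).
  Combine with x ≡ 10 (mod 11): since gcd(28, 11) = 1, we get a unique residue mod 308.
    Write x = 3 + 28·t and substitute into x ≡ 10 (mod 11): 28·t ≡ 10 − 3 = 7 (mod 11).
    Reduce coefficients mod 11: 6·t ≡ 7 (mod 11).
    The inverse of 6 mod 11 is 2 (since 6·2 = 12 = 1·11 + 1), so t ≡ 2·7 = 14 ≡ 3 (mod 11).
    Then x = 3 + 28·3 = 87, valid modulo lcm(28, 11) = 308: x ≡ 87 (mod 308).
Verify: 87 mod 7 = 3 ✓, 87 mod 4 = 3 ✓, 87 mod 11 = 10 ✓.

x ≡ 87 (mod 308).


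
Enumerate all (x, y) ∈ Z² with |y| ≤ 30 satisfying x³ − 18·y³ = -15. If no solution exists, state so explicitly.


The equation is x³ - 18y³ = -15. For fixed y, x³ = 18·y³ − 15, so a solution requires the RHS to be a perfect cube.
Strategy: iterate y from -30 to 30, compute RHS = 18·y³ − 15, and check whether it is a (positive or negative) perfect cube.
Check small values of y:
  y = 0: RHS = -15 is not a perfect cube.
  y = 1: RHS = 3 is not a perfect cube.
  y = -1: RHS = -33 is not a perfect cube.
  y = 2: RHS = 129 is not a perfect cube.
  y = -2: RHS = -159 is not a perfect cube.
  y = 3: RHS = 471 is not a perfect cube.
  y = -3: RHS = -501 is not a perfect cube.
Continuing the search up to |y| = 30 finds no solutions either.
No (x, y) in the scanned range satisfies the equation.

No integer solutions with |y| ≤ 30.


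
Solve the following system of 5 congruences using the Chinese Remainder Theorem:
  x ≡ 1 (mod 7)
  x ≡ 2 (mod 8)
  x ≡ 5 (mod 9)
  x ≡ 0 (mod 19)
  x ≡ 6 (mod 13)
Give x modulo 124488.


Product of moduli M = 7 · 8 · 9 · 19 · 13 = 124488.
Merge one congruence at a time:
  Start: x ≡ 1 (mod 7).
  Combine with x ≡ 2 (mod 8); new modulus lcm = 56.
    Write x = 1 + 7·t and substitute into x ≡ 2 (mod 8): 7·t ≡ 2 − 1 = 1 (mod 8).
    The inverse of 7 mod 8 is 7 (since 7·7 = 49 = 6·8 + 1), so t ≡ 7·1 = 7 ≡ 7 (mod 8).
    Then x = 1 + 7·7 = 50, valid modulo lcm(7, 8) = 56: x ≡ 50 (mod 56).
  Combine with x ≡ 5 (mod 9); new modulus lcm = 504.
    Write x = 50 + 56·t and substitute into x ≡ 5 (mod 9): 56·t ≡ 5 − 50 = -45 (mod 9).
    Reduce coefficients mod 9: 2·t ≡ 0 (mod 9).
    The inverse of 2 mod 9 is 5 (since 2·5 = 10 = 1·9 + 1), so t ≡ 5·0 = 0 ≡ 0 (mod 9).
    Then x = 50 + 56·0 = 50, valid modulo lcm(56, 9) = 504: x ≡ 50 (mod 504).
  Combine with x ≡ 0 (mod 19); new modulus lcm = 9576.
    Write x = 50 + 504·t and substitute into x ≡ 0 (mod 19): 504·t ≡ 0 − 50 = -50 (mod 19).
    Reduce coefficients mod 19: 10·t ≡ 7 (mod 19).
    The inverse of 10 mod 19 is 2 (since 10·2 = 20 = 1·19 + 1), so t ≡ 2·7 = 14 ≡ 14 (mod 19).
    Then x = 50 + 504·14 = 7106, valid modulo lcm(504, 19) = 9576: x ≡ 7106 (mod 9576).
  Combine with x ≡ 6 (mod 13); new modulus lcm = 124488.
    Write x = 7106 + 9576·t and substitute into x ≡ 6 (mod 13): 9576·t ≡ 6 − 7106 = -7100 (mod 13).
    Reduce coefficients mod 13: 8·t ≡ 11 (mod 13).
    The inverse of 8 mod 13 is 5 (since 8·5 = 40 = 3·13 + 1), so t ≡ 5·11 = 55 ≡ 3 (mod 13).
    Then x = 7106 + 9576·3 = 35834, valid modulo lcm(9576, 13) = 124488: x ≡ 35834 (mod 124488).
Verify against each original: 35834 mod 7 = 1, 35834 mod 8 = 2, 35834 mod 9 = 5, 35834 mod 19 = 0, 35834 mod 13 = 6.

x ≡ 35834 (mod 124488).


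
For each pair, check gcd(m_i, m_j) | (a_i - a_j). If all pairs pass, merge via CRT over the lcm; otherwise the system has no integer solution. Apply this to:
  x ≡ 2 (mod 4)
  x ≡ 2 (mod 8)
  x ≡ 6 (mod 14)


Moduli 4, 8, 14 are not pairwise coprime, so CRT works modulo lcm(m_i) when all pairwise compatibility conditions hold.
Pairwise compatibility: gcd(m_i, m_j) must divide a_i - a_j for every pair.
Merge one congruence at a time:
  Start: x ≡ 2 (mod 4).
  Combine with x ≡ 2 (mod 8): gcd(4, 8) = 4; 2 - 2 = 0, which IS divisible by 4, so compatible.
    Write x = 2 + 4·t and substitute into x ≡ 2 (mod 8): 4·t ≡ 2 − 2 = 0 (mod 8).
    Divide the congruence (and modulus) by g = 4: 1·t ≡ 0 (mod 2).
    So t ≡ 0 (mod 2).
    Then x = 2 + 4·0 = 2, valid modulo lcm(4, 8) = 8: x ≡ 2 (mod 8).
  Combine with x ≡ 6 (mod 14): gcd(8, 14) = 2; 6 - 2 = 4, which IS divisible by 2, so compatible.
    Write x = 2 + 8·t and substitute into x ≡ 6 (mod 14): 8·t ≡ 6 − 2 = 4 (mod 14).
    Divide the congruence (and modulus) by g = 2: 4·t ≡ 2 (mod 7).
    The inverse of 4 mod 7 is 2 (since 4·2 = 8 = 1·7 + 1), so t ≡ 2·2 = 4 ≡ 4 (mod 7).
    Then x = 2 + 8·4 = 34, valid modulo lcm(8, 14) = 56: x ≡ 34 (mod 56).
Verify: 34 mod 4 = 2, 34 mod 8 = 2, 34 mod 14 = 6.

x ≡ 34 (mod 56).


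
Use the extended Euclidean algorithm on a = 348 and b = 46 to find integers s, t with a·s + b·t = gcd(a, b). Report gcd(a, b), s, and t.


Euclidean algorithm on (348, 46) — divide until remainder is 0:
  348 = 7 · 46 + 26
  46 = 1 · 26 + 20
  26 = 1 · 20 + 6
  20 = 3 · 6 + 2
  6 = 3 · 2 + 0
gcd(348, 46) = 2.
Track Bezout coefficients alongside the remainders: start with r₀ = 348 = a·1 + b·0 (s = 1, t = 0) and r₁ = 46 = a·0 + b·1 (s = 0, t = 1); each new remainder r_{k+1} = r_{k-1} − q_k·r_k inherits s_{k+1} = s_{k-1} − q_k·s_k, t_{k+1} = t_{k-1} − q_k·t_k, so r_k = a·s_k + b·t_k at every step:
  q = 7: r = 26, s = 1 − 7·0 = 1, t = 0 − 7·1 = -7  (check: 348·1 + 46·(-7) = 26)
  q = 1: r = 20, s = 0 − 1·1 = -1, t = 1 − 1·(-7) = 8  (check: 348·(-1) + 46·8 = 20)
  q = 1: r = 6, s = 1 − 1·(-1) = 2, t = -7 − 1·8 = -15  (check: 348·2 + 46·(-15) = 6)
  q = 3: r = 2, s = -1 − 3·2 = -7, t = 8 − 3·(-15) = 53  (check: 348·(-7) + 46·53 = 2)
The row with r = 2 (the gcd) gives the Bezout coefficients s = -7, t = 53.
Result: 348 · (-7) + 46 · (53) = 2.

gcd(348, 46) = 2; s = -7, t = 53 (check: 348·(-7) + 46·53 = 2).


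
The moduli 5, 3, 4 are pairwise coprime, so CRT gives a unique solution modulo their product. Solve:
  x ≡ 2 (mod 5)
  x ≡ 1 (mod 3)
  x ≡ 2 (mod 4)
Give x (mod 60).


Moduli 5, 3, 4 are pairwise coprime; by CRT there is a unique solution modulo M = 5 · 3 · 4 = 60.
Solve pairwise, accumulating the modulus:
  Start with x ≡ 2 (mod 5).
  Combine with x ≡ 1 (mod 3): since gcd(5, 3) = 1, we get a unique residue mod 15.
    Write x = 2 + 5·t and substitute into x ≡ 1 (mod 3): 5·t ≡ 1 − 2 = -1 (mod 3).
    Reduce coefficients mod 3: 2·t ≡ 2 (mod 3).
    The inverse of 2 mod 3 is 2 (since 2·2 = 4 = 1·3 + 1), so t ≡ 2·2 = 4 ≡ 1 (mod 3).
    Then x = 2 + 5·1 = 7, valid modulo lcm(5, 3) = 15: x ≡ 7 (mod 15).
  Combine with x ≡ 2 (mod 4): since gcd(15, 4) = 1, we get a unique residue mod 60.
    Write x = 7 + 15·t and substitute into x ≡ 2 (mod 4): 15·t ≡ 2 − 7 = -5 (mod 4).
    Reduce coefficients mod 4: 3·t ≡ 3 (mod 4).
    The inverse of 3 mod 4 is 3 (since 3·3 = 9 = 2·4 + 1), so t ≡ 3·3 = 9 ≡ 1 (mod 4).
    Then x = 7 + 15·1 = 22, valid modulo lcm(15, 4) = 60: x ≡ 22 (mod 60).
Verify: 22 mod 5 = 2 ✓, 22 mod 3 = 1 ✓, 22 mod 4 = 2 ✓.

x ≡ 22 (mod 60).


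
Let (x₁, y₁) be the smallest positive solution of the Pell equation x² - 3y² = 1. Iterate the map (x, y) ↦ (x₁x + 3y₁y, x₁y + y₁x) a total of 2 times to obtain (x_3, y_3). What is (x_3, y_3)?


Step 1: Find the fundamental solution (x₁, y₁) of x² - 3y² = 1.
  Expand √3 as a continued fraction. a₀ = ⌊√3⌋ = 1; iterate m_{k+1} = d_k·a_k − m_k, d_{k+1} = (3 − m_{k+1}²)/d_k, a_{k+1} = ⌊(a₀ + m_{k+1})/d_{k+1}⌋ (starting m₀ = 0, d₀ = 1), with convergents p_k = a_k·p_{k-1} + p_{k-2}, q_k = a_k·q_{k-1} + q_{k-2} (p₋₁ = 1, q₋₁ = 0):
  k = 0: a₀ = 1; p₀/q₀ = 1/1; p₀² − 3·q₀² = 1 − 3 = -2.
  k = 1: m = 1, d = 2, a = ⌊(1 + 1)/2⌋ = 1; p/q = (1·1 + 1)/(1·1 + 0) = 2/1; p² − 3·q² = 4 − 3 = 1.
  The first convergent with p² − 3·q² = 1 gives the fundamental solution (x₁, y₁) = (2, 1).
Step 2: Apply the recurrence (x_{n+1}, y_{n+1}) = (x₁x_n + 3y₁y_n, x₁y_n + y₁x_n) repeatedly.
  From (x_1, y_1) = (2, 1): x_2 = 2·2 + 3·1·1 = 7; y_2 = 2·1 + 1·2 = 4.
  From (x_2, y_2) = (7, 4): x_3 = 2·7 + 3·1·4 = 26; y_3 = 2·4 + 1·7 = 15.
Step 3: Verify x_3² - 3·y_3² = 676 - 675 = 1 (should be 1). ✓

(x_1, y_1) = (2, 1); (x_3, y_3) = (26, 15).


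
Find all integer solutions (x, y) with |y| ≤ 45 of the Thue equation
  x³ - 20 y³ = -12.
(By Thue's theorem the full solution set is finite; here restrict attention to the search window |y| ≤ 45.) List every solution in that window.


The equation is x³ - 20y³ = -12. For fixed y, x³ = 20·y³ − 12, so a solution requires the RHS to be a perfect cube.
Strategy: iterate y from -45 to 45, compute RHS = 20·y³ − 12, and check whether it is a (positive or negative) perfect cube.
Check small values of y:
  y = 0: RHS = -12 is not a perfect cube.
  y = 1: RHS = 8 = (2)³ ⇒ x = 2 works.
  y = -1: RHS = -32 is not a perfect cube.
  y = 2: RHS = 148 is not a perfect cube.
  y = -2: RHS = -172 is not a perfect cube.
  y = 3: RHS = 528 is not a perfect cube.
  y = -3: RHS = -552 is not a perfect cube.
Continuing the search up to |y| = 45 finds no further solutions beyond those listed.
Collected solutions: (2, 1).

Solutions (with |y| ≤ 45): (2, 1).


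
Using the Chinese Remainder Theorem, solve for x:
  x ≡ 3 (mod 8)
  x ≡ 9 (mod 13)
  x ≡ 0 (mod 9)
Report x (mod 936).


Moduli 8, 13, 9 are pairwise coprime; by CRT there is a unique solution modulo M = 8 · 13 · 9 = 936.
Solve pairwise, accumulating the modulus:
  Start with x ≡ 3 (mod 8).
  Combine with x ≡ 9 (mod 13): since gcd(8, 13) = 1, we get a unique residue mod 104.
    Write x = 3 + 8·t and substitute into x ≡ 9 (mod 13): 8·t ≡ 9 − 3 = 6 (mod 13).
    The inverse of 8 mod 13 is 5 (since 8·5 = 40 = 3·13 + 1), so t ≡ 5·6 = 30 ≡ 4 (mod 13).
    Then x = 3 + 8·4 = 35, valid modulo lcm(8, 13) = 104: x ≡ 35 (mod 104).
  Combine with x ≡ 0 (mod 9): since gcd(104, 9) = 1, we get a unique residue mod 936.
    Write x = 35 + 104·t and substitute into x ≡ 0 (mod 9): 104·t ≡ 0 − 35 = -35 (mod 9).
    Reduce coefficients mod 9: 5·t ≡ 1 (mod 9).
    The inverse of 5 mod 9 is 2 (since 5·2 = 10 = 1·9 + 1), so t ≡ 2·1 = 2 ≡ 2 (mod 9).
    Then x = 35 + 104·2 = 243, valid modulo lcm(104, 9) = 936: x ≡ 243 (mod 936).
Verify: 243 mod 8 = 3 ✓, 243 mod 13 = 9 ✓, 243 mod 9 = 0 ✓.

x ≡ 243 (mod 936).


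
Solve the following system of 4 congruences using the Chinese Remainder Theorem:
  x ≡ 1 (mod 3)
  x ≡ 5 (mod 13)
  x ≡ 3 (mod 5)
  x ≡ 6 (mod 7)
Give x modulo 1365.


Product of moduli M = 3 · 13 · 5 · 7 = 1365.
Merge one congruence at a time:
  Start: x ≡ 1 (mod 3).
  Combine with x ≡ 5 (mod 13); new modulus lcm = 39.
    Write x = 1 + 3·t and substitute into x ≡ 5 (mod 13): 3·t ≡ 5 − 1 = 4 (mod 13).
    The inverse of 3 mod 13 is 9 (since 3·9 = 27 = 2·13 + 1), so t ≡ 9·4 = 36 ≡ 10 (mod 13).
    Then x = 1 + 3·10 = 31, valid modulo lcm(3, 13) = 39: x ≡ 31 (mod 39).
  Combine with x ≡ 3 (mod 5); new modulus lcm = 195.
    Write x = 31 + 39·t and substitute into x ≡ 3 (mod 5): 39·t ≡ 3 − 31 = -28 (mod 5).
    Reduce coefficients mod 5: 4·t ≡ 2 (mod 5).
    The inverse of 4 mod 5 is 4 (since 4·4 = 16 = 3·5 + 1), so t ≡ 4·2 = 8 ≡ 3 (mod 5).
    Then x = 31 + 39·3 = 148, valid modulo lcm(39, 5) = 195: x ≡ 148 (mod 195).
  Combine with x ≡ 6 (mod 7); new modulus lcm = 1365.
    Write x = 148 + 195·t and substitute into x ≡ 6 (mod 7): 195·t ≡ 6 − 148 = -142 (mod 7).
    Reduce coefficients mod 7: 6·t ≡ 5 (mod 7).
    The inverse of 6 mod 7 is 6 (since 6·6 = 36 = 5·7 + 1), so t ≡ 6·5 = 30 ≡ 2 (mod 7).
    Then x = 148 + 195·2 = 538, valid modulo lcm(195, 7) = 1365: x ≡ 538 (mod 1365).
Verify against each original: 538 mod 3 = 1, 538 mod 13 = 5, 538 mod 5 = 3, 538 mod 7 = 6.

x ≡ 538 (mod 1365).


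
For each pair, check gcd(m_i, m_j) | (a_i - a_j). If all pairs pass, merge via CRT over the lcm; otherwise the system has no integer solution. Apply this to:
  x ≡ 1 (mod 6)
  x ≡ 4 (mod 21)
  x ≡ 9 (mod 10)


Moduli 6, 21, 10 are not pairwise coprime, so CRT works modulo lcm(m_i) when all pairwise compatibility conditions hold.
Pairwise compatibility: gcd(m_i, m_j) must divide a_i - a_j for every pair.
Merge one congruence at a time:
  Start: x ≡ 1 (mod 6).
  Combine with x ≡ 4 (mod 21): gcd(6, 21) = 3; 4 - 1 = 3, which IS divisible by 3, so compatible.
    Write x = 1 + 6·t and substitute into x ≡ 4 (mod 21): 6·t ≡ 4 − 1 = 3 (mod 21).
    Divide the congruence (and modulus) by g = 3: 2·t ≡ 1 (mod 7).
    The inverse of 2 mod 7 is 4 (since 2·4 = 8 = 1·7 + 1), so t ≡ 4·1 = 4 ≡ 4 (mod 7).
    Then x = 1 + 6·4 = 25, valid modulo lcm(6, 21) = 42: x ≡ 25 (mod 42).
  Combine with x ≡ 9 (mod 10): gcd(42, 10) = 2; 9 - 25 = -16, which IS divisible by 2, so compatible.
    Write x = 25 + 42·t and substitute into x ≡ 9 (mod 10): 42·t ≡ 9 − 25 = -16 (mod 10).
    Divide the congruence (and modulus) by g = 2: 21·t ≡ -8 (mod 5).
    Reduce coefficients mod 5: 1·t ≡ 2 (mod 5).
    So t ≡ 2 (mod 5).
    Then x = 25 + 42·2 = 109, valid modulo lcm(42, 10) = 210: x ≡ 109 (mod 210).
Verify: 109 mod 6 = 1, 109 mod 21 = 4, 109 mod 10 = 9.

x ≡ 109 (mod 210).


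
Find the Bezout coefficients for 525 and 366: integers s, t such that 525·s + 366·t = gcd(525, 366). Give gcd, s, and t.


Euclidean algorithm on (525, 366) — divide until remainder is 0:
  525 = 1 · 366 + 159
  366 = 2 · 159 + 48
  159 = 3 · 48 + 15
  48 = 3 · 15 + 3
  15 = 5 · 3 + 0
gcd(525, 366) = 3.
Track Bezout coefficients alongside the remainders: start with r₀ = 525 = a·1 + b·0 (s = 1, t = 0) and r₁ = 366 = a·0 + b·1 (s = 0, t = 1); each new remainder r_{k+1} = r_{k-1} − q_k·r_k inherits s_{k+1} = s_{k-1} − q_k·s_k, t_{k+1} = t_{k-1} − q_k·t_k, so r_k = a·s_k + b·t_k at every step:
  q = 1: r = 159, s = 1 − 1·0 = 1, t = 0 − 1·1 = -1  (check: 525·1 + 366·(-1) = 159)
  q = 2: r = 48, s = 0 − 2·1 = -2, t = 1 − 2·(-1) = 3  (check: 525·(-2) + 366·3 = 48)
  q = 3: r = 15, s = 1 − 3·(-2) = 7, t = -1 − 3·3 = -10  (check: 525·7 + 366·(-10) = 15)
  q = 3: r = 3, s = -2 − 3·7 = -23, t = 3 − 3·(-10) = 33  (check: 525·(-23) + 366·33 = 3)
The row with r = 3 (the gcd) gives the Bezout coefficients s = -23, t = 33.
Result: 525 · (-23) + 366 · (33) = 3.

gcd(525, 366) = 3; s = -23, t = 33 (check: 525·(-23) + 366·33 = 3).


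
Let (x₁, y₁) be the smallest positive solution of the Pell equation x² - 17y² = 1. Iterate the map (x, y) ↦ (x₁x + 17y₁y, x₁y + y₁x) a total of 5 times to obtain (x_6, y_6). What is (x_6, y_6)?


Step 1: Find the fundamental solution (x₁, y₁) of x² - 17y² = 1.
  Expand √17 as a continued fraction. a₀ = ⌊√17⌋ = 4; iterate m_{k+1} = d_k·a_k − m_k, d_{k+1} = (17 − m_{k+1}²)/d_k, a_{k+1} = ⌊(a₀ + m_{k+1})/d_{k+1}⌋ (starting m₀ = 0, d₀ = 1), with convergents p_k = a_k·p_{k-1} + p_{k-2}, q_k = a_k·q_{k-1} + q_{k-2} (p₋₁ = 1, q₋₁ = 0):
  k = 0: a₀ = 4; p₀/q₀ = 4/1; p₀² − 17·q₀² = 16 − 17 = -1.
  k = 1: m = 4, d = 1, a = ⌊(4 + 4)/1⌋ = 8; p/q = (8·4 + 1)/(8·1 + 0) = 33/8; p² − 17·q² = 1089 − 1088 = 1.
  The first convergent with p² − 17·q² = 1 gives the fundamental solution (x₁, y₁) = (33, 8).
Step 2: Apply the recurrence (x_{n+1}, y_{n+1}) = (x₁x_n + 17y₁y_n, x₁y_n + y₁x_n) repeatedly.
  From (x_1, y_1) = (33, 8): x_2 = 33·33 + 17·8·8 = 2177; y_2 = 33·8 + 8·33 = 528.
  From (x_2, y_2) = (2177, 528): x_3 = 33·2177 + 17·8·528 = 143649; y_3 = 33·528 + 8·2177 = 34840.
  From (x_3, y_3) = (143649, 34840): x_4 = 33·143649 + 17·8·34840 = 9478657; y_4 = 33·34840 + 8·143649 = 2298912.
  From (x_4, y_4) = (9478657, 2298912): x_5 = 33·9478657 + 17·8·2298912 = 625447713; y_5 = 33·2298912 + 8·9478657 = 151693352.
  From (x_5, y_5) = (625447713, 151693352): x_6 = 33·625447713 + 17·8·151693352 = 41270070401; y_6 = 33·151693352 + 8·625447713 = 10009462320.
Step 3: Verify x_6² - 17·y_6² = 1703218710903496300801 - 1703218710903496300800 = 1 (should be 1). ✓

(x_1, y_1) = (33, 8); (x_6, y_6) = (41270070401, 10009462320).


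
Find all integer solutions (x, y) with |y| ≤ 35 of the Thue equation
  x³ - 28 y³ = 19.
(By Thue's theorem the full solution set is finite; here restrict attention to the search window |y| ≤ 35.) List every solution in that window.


The equation is x³ - 28y³ = 19. For fixed y, x³ = 28·y³ + 19, so a solution requires the RHS to be a perfect cube.
Strategy: iterate y from -35 to 35, compute RHS = 28·y³ + 19, and check whether it is a (positive or negative) perfect cube.
Check small values of y:
  y = 0: RHS = 19 is not a perfect cube.
  y = 1: RHS = 47 is not a perfect cube.
  y = -1: RHS = -9 is not a perfect cube.
  y = 2: RHS = 243 is not a perfect cube.
  y = -2: RHS = -205 is not a perfect cube.
  y = 3: RHS = 775 is not a perfect cube.
  y = -3: RHS = -737 is not a perfect cube.
Continuing the search up to |y| = 35 finds no solutions either.
No (x, y) in the scanned range satisfies the equation.

No integer solutions with |y| ≤ 35.


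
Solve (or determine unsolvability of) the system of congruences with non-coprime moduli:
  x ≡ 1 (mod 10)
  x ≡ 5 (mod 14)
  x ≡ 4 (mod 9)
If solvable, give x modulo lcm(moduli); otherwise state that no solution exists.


Moduli 10, 14, 9 are not pairwise coprime, so CRT works modulo lcm(m_i) when all pairwise compatibility conditions hold.
Pairwise compatibility: gcd(m_i, m_j) must divide a_i - a_j for every pair.
Merge one congruence at a time:
  Start: x ≡ 1 (mod 10).
  Combine with x ≡ 5 (mod 14): gcd(10, 14) = 2; 5 - 1 = 4, which IS divisible by 2, so compatible.
    Write x = 1 + 10·t and substitute into x ≡ 5 (mod 14): 10·t ≡ 5 − 1 = 4 (mod 14).
    Divide the congruence (and modulus) by g = 2: 5·t ≡ 2 (mod 7).
    The inverse of 5 mod 7 is 3 (since 5·3 = 15 = 2·7 + 1), so t ≡ 3·2 = 6 ≡ 6 (mod 7).
    Then x = 1 + 10·6 = 61, valid modulo lcm(10, 14) = 70: x ≡ 61 (mod 70).
  Combine with x ≡ 4 (mod 9): gcd(70, 9) = 1; 4 - 61 = -57, which IS divisible by 1, so compatible.
    Write x = 61 + 70·t and substitute into x ≡ 4 (mod 9): 70·t ≡ 4 − 61 = -57 (mod 9).
    Reduce coefficients mod 9: 7·t ≡ 6 (mod 9).
    The inverse of 7 mod 9 is 4 (since 7·4 = 28 = 3·9 + 1), so t ≡ 4·6 = 24 ≡ 6 (mod 9).
    Then x = 61 + 70·6 = 481, valid modulo lcm(70, 9) = 630: x ≡ 481 (mod 630).
Verify: 481 mod 10 = 1, 481 mod 14 = 5, 481 mod 9 = 4.

x ≡ 481 (mod 630).


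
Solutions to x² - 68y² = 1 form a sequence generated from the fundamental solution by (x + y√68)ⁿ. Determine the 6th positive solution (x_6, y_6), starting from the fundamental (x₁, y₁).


Step 1: Find the fundamental solution (x₁, y₁) of x² - 68y² = 1.
  Expand √68 as a continued fraction. a₀ = ⌊√68⌋ = 8; iterate m_{k+1} = d_k·a_k − m_k, d_{k+1} = (68 − m_{k+1}²)/d_k, a_{k+1} = ⌊(a₀ + m_{k+1})/d_{k+1}⌋ (starting m₀ = 0, d₀ = 1), with convergents p_k = a_k·p_{k-1} + p_{k-2}, q_k = a_k·q_{k-1} + q_{k-2} (p₋₁ = 1, q₋₁ = 0):
  k = 0: a₀ = 8; p₀/q₀ = 8/1; p₀² − 68·q₀² = 64 − 68 = -4.
  k = 1: m = 8, d = 4, a = ⌊(8 + 8)/4⌋ = 4; p/q = (4·8 + 1)/(4·1 + 0) = 33/4; p² − 68·q² = 1089 − 1088 = 1.
  The first convergent with p² − 68·q² = 1 gives the fundamental solution (x₁, y₁) = (33, 4).
Step 2: Apply the recurrence (x_{n+1}, y_{n+1}) = (x₁x_n + 68y₁y_n, x₁y_n + y₁x_n) repeatedly.
  From (x_1, y_1) = (33, 4): x_2 = 33·33 + 68·4·4 = 2177; y_2 = 33·4 + 4·33 = 264.
  From (x_2, y_2) = (2177, 264): x_3 = 33·2177 + 68·4·264 = 143649; y_3 = 33·264 + 4·2177 = 17420.
  From (x_3, y_3) = (143649, 17420): x_4 = 33·143649 + 68·4·17420 = 9478657; y_4 = 33·17420 + 4·143649 = 1149456.
  From (x_4, y_4) = (9478657, 1149456): x_5 = 33·9478657 + 68·4·1149456 = 625447713; y_5 = 33·1149456 + 4·9478657 = 75846676.
  From (x_5, y_5) = (625447713, 75846676): x_6 = 33·625447713 + 68·4·75846676 = 41270070401; y_6 = 33·75846676 + 4·625447713 = 5004731160.
Step 3: Verify x_6² - 68·y_6² = 1703218710903496300801 - 1703218710903496300800 = 1 (should be 1). ✓

(x_1, y_1) = (33, 4); (x_6, y_6) = (41270070401, 5004731160).


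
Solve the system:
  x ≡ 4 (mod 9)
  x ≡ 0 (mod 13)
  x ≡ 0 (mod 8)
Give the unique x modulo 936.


Moduli 9, 13, 8 are pairwise coprime; by CRT there is a unique solution modulo M = 9 · 13 · 8 = 936.
Solve pairwise, accumulating the modulus:
  Start with x ≡ 4 (mod 9).
  Combine with x ≡ 0 (mod 13): since gcd(9, 13) = 1, we get a unique residue mod 117.
    Write x = 4 + 9·t and substitute into x ≡ 0 (mod 13): 9·t ≡ 0 − 4 = -4 (mod 13).
    Reduce coefficients mod 13: 9·t ≡ 9 (mod 13).
    The inverse of 9 mod 13 is 3 (since 9·3 = 27 = 2·13 + 1), so t ≡ 3·9 = 27 ≡ 1 (mod 13).
    Then x = 4 + 9·1 = 13, valid modulo lcm(9, 13) = 117: x ≡ 13 (mod 117).
  Combine with x ≡ 0 (mod 8): since gcd(117, 8) = 1, we get a unique residue mod 936.
    Write x = 13 + 117·t and substitute into x ≡ 0 (mod 8): 117·t ≡ 0 − 13 = -13 (mod 8).
    Reduce coefficients mod 8: 5·t ≡ 3 (mod 8).
    The inverse of 5 mod 8 is 5 (since 5·5 = 25 = 3·8 + 1), so t ≡ 5·3 = 15 ≡ 7 (mod 8).
    Then x = 13 + 117·7 = 832, valid modulo lcm(117, 8) = 936: x ≡ 832 (mod 936).
Verify: 832 mod 9 = 4 ✓, 832 mod 13 = 0 ✓, 832 mod 8 = 0 ✓.

x ≡ 832 (mod 936).


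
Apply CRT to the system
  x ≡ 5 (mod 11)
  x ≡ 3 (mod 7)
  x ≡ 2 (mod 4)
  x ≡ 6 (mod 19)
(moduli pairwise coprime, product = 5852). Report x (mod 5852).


Product of moduli M = 11 · 7 · 4 · 19 = 5852.
Merge one congruence at a time:
  Start: x ≡ 5 (mod 11).
  Combine with x ≡ 3 (mod 7); new modulus lcm = 77.
    Write x = 5 + 11·t and substitute into x ≡ 3 (mod 7): 11·t ≡ 3 − 5 = -2 (mod 7).
    Reduce coefficients mod 7: 4·t ≡ 5 (mod 7).
    The inverse of 4 mod 7 is 2 (since 4·2 = 8 = 1·7 + 1), so t ≡ 2·5 = 10 ≡ 3 (mod 7).
    Then x = 5 + 11·3 = 38, valid modulo lcm(11, 7) = 77: x ≡ 38 (mod 77).
  Combine with x ≡ 2 (mod 4); new modulus lcm = 308.
    Write x = 38 + 77·t and substitute into x ≡ 2 (mod 4): 77·t ≡ 2 − 38 = -36 (mod 4).
    Reduce coefficients mod 4: 1·t ≡ 0 (mod 4).
    So t ≡ 0 (mod 4).
    Then x = 38 + 77·0 = 38, valid modulo lcm(77, 4) = 308: x ≡ 38 (mod 308).
  Combine with x ≡ 6 (mod 19); new modulus lcm = 5852.
    Write x = 38 + 308·t and substitute into x ≡ 6 (mod 19): 308·t ≡ 6 − 38 = -32 (mod 19).
    Reduce coefficients mod 19: 4·t ≡ 6 (mod 19).
    The inverse of 4 mod 19 is 5 (since 4·5 = 20 = 1·19 + 1), so t ≡ 5·6 = 30 ≡ 11 (mod 19).
    Then x = 38 + 308·11 = 3426, valid modulo lcm(308, 19) = 5852: x ≡ 3426 (mod 5852).
Verify against each original: 3426 mod 11 = 5, 3426 mod 7 = 3, 3426 mod 4 = 2, 3426 mod 19 = 6.

x ≡ 3426 (mod 5852).


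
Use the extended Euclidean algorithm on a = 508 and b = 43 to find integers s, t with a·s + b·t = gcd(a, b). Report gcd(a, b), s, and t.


Euclidean algorithm on (508, 43) — divide until remainder is 0:
  508 = 11 · 43 + 35
  43 = 1 · 35 + 8
  35 = 4 · 8 + 3
  8 = 2 · 3 + 2
  3 = 1 · 2 + 1
  2 = 2 · 1 + 0
gcd(508, 43) = 1.
Track Bezout coefficients alongside the remainders: start with r₀ = 508 = a·1 + b·0 (s = 1, t = 0) and r₁ = 43 = a·0 + b·1 (s = 0, t = 1); each new remainder r_{k+1} = r_{k-1} − q_k·r_k inherits s_{k+1} = s_{k-1} − q_k·s_k, t_{k+1} = t_{k-1} − q_k·t_k, so r_k = a·s_k + b·t_k at every step:
  q = 11: r = 35, s = 1 − 11·0 = 1, t = 0 − 11·1 = -11  (check: 508·1 + 43·(-11) = 35)
  q = 1: r = 8, s = 0 − 1·1 = -1, t = 1 − 1·(-11) = 12  (check: 508·(-1) + 43·12 = 8)
  q = 4: r = 3, s = 1 − 4·(-1) = 5, t = -11 − 4·12 = -59  (check: 508·5 + 43·(-59) = 3)
  q = 2: r = 2, s = -1 − 2·5 = -11, t = 12 − 2·(-59) = 130  (check: 508·(-11) + 43·130 = 2)
  q = 1: r = 1, s = 5 − 1·(-11) = 16, t = -59 − 1·130 = -189  (check: 508·16 + 43·(-189) = 1)
The row with r = 1 (the gcd) gives the Bezout coefficients s = 16, t = -189.
Result: 508 · (16) + 43 · (-189) = 1.

gcd(508, 43) = 1; s = 16, t = -189 (check: 508·16 + 43·(-189) = 1).


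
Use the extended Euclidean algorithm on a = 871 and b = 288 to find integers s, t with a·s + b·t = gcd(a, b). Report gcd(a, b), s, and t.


Euclidean algorithm on (871, 288) — divide until remainder is 0:
  871 = 3 · 288 + 7
  288 = 41 · 7 + 1
  7 = 7 · 1 + 0
gcd(871, 288) = 1.
Track Bezout coefficients alongside the remainders: start with r₀ = 871 = a·1 + b·0 (s = 1, t = 0) and r₁ = 288 = a·0 + b·1 (s = 0, t = 1); each new remainder r_{k+1} = r_{k-1} − q_k·r_k inherits s_{k+1} = s_{k-1} − q_k·s_k, t_{k+1} = t_{k-1} − q_k·t_k, so r_k = a·s_k + b·t_k at every step:
  q = 3: r = 7, s = 1 − 3·0 = 1, t = 0 − 3·1 = -3  (check: 871·1 + 288·(-3) = 7)
  q = 41: r = 1, s = 0 − 41·1 = -41, t = 1 − 41·(-3) = 124  (check: 871·(-41) + 288·124 = 1)
The row with r = 1 (the gcd) gives the Bezout coefficients s = -41, t = 124.
Result: 871 · (-41) + 288 · (124) = 1.

gcd(871, 288) = 1; s = -41, t = 124 (check: 871·(-41) + 288·124 = 1).


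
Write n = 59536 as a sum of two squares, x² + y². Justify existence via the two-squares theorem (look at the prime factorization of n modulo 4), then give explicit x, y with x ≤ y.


Step 1: Factor n = 59536 = 2^4 · 61^2.
Step 2: Check the mod-4 condition on each prime factor: 2 = 2 (special); 61 ≡ 1 (mod 4), exponent 2.
All primes ≡ 3 (mod 4) appear to even exponent (or don't appear), so by the two-squares theorem n IS expressible as a sum of two squares.
Step 3: Build a representation. Group n = k² · m with k = 4 and m = 61 · 61 = 3721 (a product of primes ≡ 1 (mod 4)); a representation of m scales to one of n via (k·x)² + (k·y)² = k²(x² + y²). Each prime p ≡ 1 (mod 4) is itself a sum of two squares; find a² by testing p − a² for a perfect square:
  61: 61 − 1² = 60, 61 − 2² = 57, 61 − 3² = 52, 61 − 4² = 45, 61 − 5² = 36 = 6² ⇒ 61 = 5² + 6².
  Combine using the Brahmagupta–Fibonacci identity (a² + b²)(c² + d²) = (ac − bd)² + (ad + bc)² = (ac + bd)² + (ad − bc)²:
  61 · 61 = 3721: from (5² + 6²)(5² + 6²), take (5·5 − 6·6, 5·6 + 6·5) = (25 − 36, 30 + 30) = (-11, 60); dropping signs (only squares matter) gives (11, 60); check 11² + 60² = 121 + 3600 = 3721 ✓.
  Scale by k = 4: (4·11, 4·60) = (44, 240).
Step 4: Order so x ≤ y and verify: 44² + 240² = 1936 + 57600 = 59536 = n. ✓

n = 59536 = 44² + 240² (one valid representation with x ≤ y).


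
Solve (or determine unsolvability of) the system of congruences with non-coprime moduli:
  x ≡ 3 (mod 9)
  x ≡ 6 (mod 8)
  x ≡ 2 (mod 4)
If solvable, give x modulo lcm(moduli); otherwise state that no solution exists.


Moduli 9, 8, 4 are not pairwise coprime, so CRT works modulo lcm(m_i) when all pairwise compatibility conditions hold.
Pairwise compatibility: gcd(m_i, m_j) must divide a_i - a_j for every pair.
Merge one congruence at a time:
  Start: x ≡ 3 (mod 9).
  Combine with x ≡ 6 (mod 8): gcd(9, 8) = 1; 6 - 3 = 3, which IS divisible by 1, so compatible.
    Write x = 3 + 9·t and substitute into x ≡ 6 (mod 8): 9·t ≡ 6 − 3 = 3 (mod 8).
    Reduce coefficients mod 8: 1·t ≡ 3 (mod 8).
    So t ≡ 3 (mod 8).
    Then x = 3 + 9·3 = 30, valid modulo lcm(9, 8) = 72: x ≡ 30 (mod 72).
  Combine with x ≡ 2 (mod 4): gcd(72, 4) = 4; 2 - 30 = -28, which IS divisible by 4, so compatible.
    Write x = 30 + 72·t and substitute into x ≡ 2 (mod 4): 72·t ≡ 2 − 30 = -28 (mod 4).
    Divide the congruence (and modulus) by g = 4: 18·t ≡ -7 (mod 1).
    Modulo 1 every t works; take t = 0.
    Then x = 30 + 72·0 = 30, valid modulo lcm(72, 4) = 72: x ≡ 30 (mod 72).
Verify: 30 mod 9 = 3, 30 mod 8 = 6, 30 mod 4 = 2.

x ≡ 30 (mod 72).


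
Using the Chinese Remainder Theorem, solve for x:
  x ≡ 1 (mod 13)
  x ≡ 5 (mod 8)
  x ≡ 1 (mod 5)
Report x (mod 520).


Moduli 13, 8, 5 are pairwise coprime; by CRT there is a unique solution modulo M = 13 · 8 · 5 = 520.
Solve pairwise, accumulating the modulus:
  Start with x ≡ 1 (mod 13).
  Combine with x ≡ 5 (mod 8): since gcd(13, 8) = 1, we get a unique residue mod 104.
    Write x = 1 + 13·t and substitute into x ≡ 5 (mod 8): 13·t ≡ 5 − 1 = 4 (mod 8).
    Reduce coefficients mod 8: 5·t ≡ 4 (mod 8).
    The inverse of 5 mod 8 is 5 (since 5·5 = 25 = 3·8 + 1), so t ≡ 5·4 = 20 ≡ 4 (mod 8).
    Then x = 1 + 13·4 = 53, valid modulo lcm(13, 8) = 104: x ≡ 53 (mod 104).
  Combine with x ≡ 1 (mod 5): since gcd(104, 5) = 1, we get a unique residue mod 520.
    Write x = 53 + 104·t and substitute into x ≡ 1 (mod 5): 104·t ≡ 1 − 53 = -52 (mod 5).
    Reduce coefficients mod 5: 4·t ≡ 3 (mod 5).
    The inverse of 4 mod 5 is 4 (since 4·4 = 16 = 3·5 + 1), so t ≡ 4·3 = 12 ≡ 2 (mod 5).
    Then x = 53 + 104·2 = 261, valid modulo lcm(104, 5) = 520: x ≡ 261 (mod 520).
Verify: 261 mod 13 = 1 ✓, 261 mod 8 = 5 ✓, 261 mod 5 = 1 ✓.

x ≡ 261 (mod 520).


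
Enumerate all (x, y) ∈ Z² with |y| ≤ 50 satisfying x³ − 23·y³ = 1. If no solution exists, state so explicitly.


The equation is x³ - 23y³ = 1. For fixed y, x³ = 23·y³ + 1, so a solution requires the RHS to be a perfect cube.
Strategy: iterate y from -50 to 50, compute RHS = 23·y³ + 1, and check whether it is a (positive or negative) perfect cube.
Check small values of y:
  y = 0: RHS = 1 = (1)³ ⇒ x = 1 works.
  y = 1: RHS = 24 is not a perfect cube.
  y = -1: RHS = -22 is not a perfect cube.
  y = 2: RHS = 185 is not a perfect cube.
  y = -2: RHS = -183 is not a perfect cube.
  y = 3: RHS = 622 is not a perfect cube.
  y = -3: RHS = -620 is not a perfect cube.
Continuing the search up to |y| = 50 finds no further solutions beyond those listed.
Collected solutions: (1, 0).

Solutions (with |y| ≤ 50): (1, 0).


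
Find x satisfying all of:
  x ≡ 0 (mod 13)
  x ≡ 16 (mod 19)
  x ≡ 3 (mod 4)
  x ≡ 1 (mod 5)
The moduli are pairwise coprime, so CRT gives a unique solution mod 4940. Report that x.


Product of moduli M = 13 · 19 · 4 · 5 = 4940.
Merge one congruence at a time:
  Start: x ≡ 0 (mod 13).
  Combine with x ≡ 16 (mod 19); new modulus lcm = 247.
    Write x = 0 + 13·t and substitute into x ≡ 16 (mod 19): 13·t ≡ 16 − 0 = 16 (mod 19).
    The inverse of 13 mod 19 is 3 (since 13·3 = 39 = 2·19 + 1), so t ≡ 3·16 = 48 ≡ 10 (mod 19).
    Then x = 0 + 13·10 = 130, valid modulo lcm(13, 19) = 247: x ≡ 130 (mod 247).
  Combine with x ≡ 3 (mod 4); new modulus lcm = 988.
    Write x = 130 + 247·t and substitute into x ≡ 3 (mod 4): 247·t ≡ 3 − 130 = -127 (mod 4).
    Reduce coefficients mod 4: 3·t ≡ 1 (mod 4).
    The inverse of 3 mod 4 is 3 (since 3·3 = 9 = 2·4 + 1), so t ≡ 3·1 = 3 ≡ 3 (mod 4).
    Then x = 130 + 247·3 = 871, valid modulo lcm(247, 4) = 988: x ≡ 871 (mod 988).
  Combine with x ≡ 1 (mod 5); new modulus lcm = 4940.
    Write x = 871 + 988·t and substitute into x ≡ 1 (mod 5): 988·t ≡ 1 − 871 = -870 (mod 5).
    Reduce coefficients mod 5: 3·t ≡ 0 (mod 5).
    The inverse of 3 mod 5 is 2 (since 3·2 = 6 = 1·5 + 1), so t ≡ 2·0 = 0 ≡ 0 (mod 5).
    Then x = 871 + 988·0 = 871, valid modulo lcm(988, 5) = 4940: x ≡ 871 (mod 4940).
Verify against each original: 871 mod 13 = 0, 871 mod 19 = 16, 871 mod 4 = 3, 871 mod 5 = 1.

x ≡ 871 (mod 4940).


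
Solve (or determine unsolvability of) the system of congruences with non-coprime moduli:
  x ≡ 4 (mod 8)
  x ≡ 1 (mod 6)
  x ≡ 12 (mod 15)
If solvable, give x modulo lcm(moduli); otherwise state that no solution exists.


Moduli 8, 6, 15 are not pairwise coprime, so CRT works modulo lcm(m_i) when all pairwise compatibility conditions hold.
Pairwise compatibility: gcd(m_i, m_j) must divide a_i - a_j for every pair.
Merge one congruence at a time:
  Start: x ≡ 4 (mod 8).
  Combine with x ≡ 1 (mod 6): gcd(8, 6) = 2, and 1 - 4 = -3 is NOT divisible by 2.
    ⇒ system is inconsistent (no integer solution).

No solution (the system is inconsistent).


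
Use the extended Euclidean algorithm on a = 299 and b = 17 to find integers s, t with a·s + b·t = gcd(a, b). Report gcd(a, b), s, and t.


Euclidean algorithm on (299, 17) — divide until remainder is 0:
  299 = 17 · 17 + 10
  17 = 1 · 10 + 7
  10 = 1 · 7 + 3
  7 = 2 · 3 + 1
  3 = 3 · 1 + 0
gcd(299, 17) = 1.
Track Bezout coefficients alongside the remainders: start with r₀ = 299 = a·1 + b·0 (s = 1, t = 0) and r₁ = 17 = a·0 + b·1 (s = 0, t = 1); each new remainder r_{k+1} = r_{k-1} − q_k·r_k inherits s_{k+1} = s_{k-1} − q_k·s_k, t_{k+1} = t_{k-1} − q_k·t_k, so r_k = a·s_k + b·t_k at every step:
  q = 17: r = 10, s = 1 − 17·0 = 1, t = 0 − 17·1 = -17  (check: 299·1 + 17·(-17) = 10)
  q = 1: r = 7, s = 0 − 1·1 = -1, t = 1 − 1·(-17) = 18  (check: 299·(-1) + 17·18 = 7)
  q = 1: r = 3, s = 1 − 1·(-1) = 2, t = -17 − 1·18 = -35  (check: 299·2 + 17·(-35) = 3)
  q = 2: r = 1, s = -1 − 2·2 = -5, t = 18 − 2·(-35) = 88  (check: 299·(-5) + 17·88 = 1)
The row with r = 1 (the gcd) gives the Bezout coefficients s = -5, t = 88.
Result: 299 · (-5) + 17 · (88) = 1.

gcd(299, 17) = 1; s = -5, t = 88 (check: 299·(-5) + 17·88 = 1).


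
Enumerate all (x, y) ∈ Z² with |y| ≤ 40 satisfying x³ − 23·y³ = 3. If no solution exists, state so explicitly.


The equation is x³ - 23y³ = 3. For fixed y, x³ = 23·y³ + 3, so a solution requires the RHS to be a perfect cube.
Strategy: iterate y from -40 to 40, compute RHS = 23·y³ + 3, and check whether it is a (positive or negative) perfect cube.
Check small values of y:
  y = 0: RHS = 3 is not a perfect cube.
  y = 1: RHS = 26 is not a perfect cube.
  y = -1: RHS = -20 is not a perfect cube.
  y = 2: RHS = 187 is not a perfect cube.
  y = -2: RHS = -181 is not a perfect cube.
  y = 3: RHS = 624 is not a perfect cube.
  y = -3: RHS = -618 is not a perfect cube.
Continuing the search up to |y| = 40 finds no solutions either.
No (x, y) in the scanned range satisfies the equation.

No integer solutions with |y| ≤ 40.


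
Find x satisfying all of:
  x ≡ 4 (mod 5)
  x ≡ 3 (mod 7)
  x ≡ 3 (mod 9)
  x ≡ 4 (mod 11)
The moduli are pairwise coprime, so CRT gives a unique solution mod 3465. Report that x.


Product of moduli M = 5 · 7 · 9 · 11 = 3465.
Merge one congruence at a time:
  Start: x ≡ 4 (mod 5).
  Combine with x ≡ 3 (mod 7); new modulus lcm = 35.
    Write x = 4 + 5·t and substitute into x ≡ 3 (mod 7): 5·t ≡ 3 − 4 = -1 (mod 7).
    Reduce coefficients mod 7: 5·t ≡ 6 (mod 7).
    The inverse of 5 mod 7 is 3 (since 5·3 = 15 = 2·7 + 1), so t ≡ 3·6 = 18 ≡ 4 (mod 7).
    Then x = 4 + 5·4 = 24, valid modulo lcm(5, 7) = 35: x ≡ 24 (mod 35).
  Combine with x ≡ 3 (mod 9); new modulus lcm = 315.
    Write x = 24 + 35·t and substitute into x ≡ 3 (mod 9): 35·t ≡ 3 − 24 = -21 (mod 9).
    Reduce coefficients mod 9: 8·t ≡ 6 (mod 9).
    The inverse of 8 mod 9 is 8 (since 8·8 = 64 = 7·9 + 1), so t ≡ 8·6 = 48 ≡ 3 (mod 9).
    Then x = 24 + 35·3 = 129, valid modulo lcm(35, 9) = 315: x ≡ 129 (mod 315).
  Combine with x ≡ 4 (mod 11); new modulus lcm = 3465.
    Write x = 129 + 315·t and substitute into x ≡ 4 (mod 11): 315·t ≡ 4 − 129 = -125 (mod 11).
    Reduce coefficients mod 11: 7·t ≡ 7 (mod 11).
    The inverse of 7 mod 11 is 8 (since 7·8 = 56 = 5·11 + 1), so t ≡ 8·7 = 56 ≡ 1 (mod 11).
    Then x = 129 + 315·1 = 444, valid modulo lcm(315, 11) = 3465: x ≡ 444 (mod 3465).
Verify against each original: 444 mod 5 = 4, 444 mod 7 = 3, 444 mod 9 = 3, 444 mod 11 = 4.

x ≡ 444 (mod 3465).


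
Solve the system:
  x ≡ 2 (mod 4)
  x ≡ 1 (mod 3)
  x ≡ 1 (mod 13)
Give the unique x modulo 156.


Moduli 4, 3, 13 are pairwise coprime; by CRT there is a unique solution modulo M = 4 · 3 · 13 = 156.
Solve pairwise, accumulating the modulus:
  Start with x ≡ 2 (mod 4).
  Combine with x ≡ 1 (mod 3): since gcd(4, 3) = 1, we get a unique residue mod 12.
    Write x = 2 + 4·t and substitute into x ≡ 1 (mod 3): 4·t ≡ 1 − 2 = -1 (mod 3).
    Reduce coefficients mod 3: 1·t ≡ 2 (mod 3).
    So t ≡ 2 (mod 3).
    Then x = 2 + 4·2 = 10, valid modulo lcm(4, 3) = 12: x ≡ 10 (mod 12).
  Combine with x ≡ 1 (mod 13): since gcd(12, 13) = 1, we get a unique residue mod 156.
    Write x = 10 + 12·t and substitute into x ≡ 1 (mod 13): 12·t ≡ 1 − 10 = -9 (mod 13).
    Reduce coefficients mod 13: 12·t ≡ 4 (mod 13).
    The inverse of 12 mod 13 is 12 (since 12·12 = 144 = 11·13 + 1), so t ≡ 12·4 = 48 ≡ 9 (mod 13).
    Then x = 10 + 12·9 = 118, valid modulo lcm(12, 13) = 156: x ≡ 118 (mod 156).
Verify: 118 mod 4 = 2 ✓, 118 mod 3 = 1 ✓, 118 mod 13 = 1 ✓.

x ≡ 118 (mod 156).


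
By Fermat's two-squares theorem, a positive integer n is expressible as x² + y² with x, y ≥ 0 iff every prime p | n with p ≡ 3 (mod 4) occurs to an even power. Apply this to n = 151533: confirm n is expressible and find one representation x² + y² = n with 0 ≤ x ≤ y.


Step 1: Factor n = 151533 = 3^2 · 113 · 149.
Step 2: Check the mod-4 condition on each prime factor: 3 ≡ 3 (mod 4), exponent 2 (must be even); 113 ≡ 1 (mod 4), exponent 1; 149 ≡ 1 (mod 4), exponent 1.
All primes ≡ 3 (mod 4) appear to even exponent (or don't appear), so by the two-squares theorem n IS expressible as a sum of two squares.
Step 3: Build a representation. Group n = k² · m with k = 3 and m = 113 · 149 = 16837 (a product of primes ≡ 1 (mod 4)); a representation of m scales to one of n via (k·x)² + (k·y)² = k²(x² + y²). Each prime p ≡ 1 (mod 4) is itself a sum of two squares; find a² by testing p − a² for a perfect square:
  113: 113 − 1² = 112, 113 − 2² = 109, 113 − 3² = 104, 113 − 4² = 97, 113 − 5² = 88, 113 − 6² = 77, 113 − 7² = 64 = 8² ⇒ 113 = 7² + 8².
  149: 149 − 1² = 148, 149 − 2² = 145, 149 − 3² = 140, 149 − 4² = 133, 149 − 5² = 124, 149 − 6² = 113, 149 − 7² = 100 = 10² ⇒ 149 = 7² + 10².
  Combine using the Brahmagupta–Fibonacci identity (a² + b²)(c² + d²) = (ac − bd)² + (ad + bc)² = (ac + bd)² + (ad − bc)²:
  113 · 149 = 16837: from (7² + 8²)(7² + 10²), take (7·7 − 8·10, 7·10 + 8·7) = (49 − 80, 70 + 56) = (-31, 126); dropping signs (only squares matter) gives (31, 126); check 31² + 126² = 961 + 15876 = 16837 ✓.
  Scale by k = 3: (3·31, 3·126) = (93, 378).
Step 4: Order so x ≤ y and verify: 93² + 378² = 8649 + 142884 = 151533 = n. ✓

n = 151533 = 93² + 378² (one valid representation with x ≤ y).
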